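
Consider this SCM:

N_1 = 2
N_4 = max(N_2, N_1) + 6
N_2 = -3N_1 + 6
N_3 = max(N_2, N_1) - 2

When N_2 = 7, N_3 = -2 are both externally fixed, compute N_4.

Setting N_2 = 7, N_3 = -2 by intervention discards those variables' equations.
N_4 = max(N_2, N_1) + 6  [with N_2=7, N_1=2]  = 13

13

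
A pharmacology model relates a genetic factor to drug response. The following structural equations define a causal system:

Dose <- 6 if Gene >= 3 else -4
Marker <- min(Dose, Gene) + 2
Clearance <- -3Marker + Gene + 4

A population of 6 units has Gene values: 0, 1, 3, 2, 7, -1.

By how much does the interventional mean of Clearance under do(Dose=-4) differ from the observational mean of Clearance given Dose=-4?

Every unit gets Dose=-4 under the intervention. Clearance values become 10, 11, 13, 12, 17, 9; E[Clearance|do(Dose=-4)] = 12.
E[Clearance|Dose=-4] averages over only the 4 units with Dose=-4 (Gene = 0, 1, 2, -1): Clearance = 10, 11, 12, 9, mean 10.5.
Difference = 12 − 10.5 = 1.5.

1.5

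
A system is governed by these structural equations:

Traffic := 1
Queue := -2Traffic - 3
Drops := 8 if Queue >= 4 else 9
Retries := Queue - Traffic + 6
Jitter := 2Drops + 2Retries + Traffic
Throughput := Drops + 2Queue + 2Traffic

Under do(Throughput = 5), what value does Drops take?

9

do(Throughput=5) replaces the equation Throughput := Drops + 2Queue + 2Traffic with the constant Throughput = 5.
Drops is not downstream of the intervention, so its value is determined by the original equations.
Queue = -2Traffic - 3  [with Traffic=1]  = -5
Drops = 8 if Queue >= 4 else 9  [with Queue=-5]  = 9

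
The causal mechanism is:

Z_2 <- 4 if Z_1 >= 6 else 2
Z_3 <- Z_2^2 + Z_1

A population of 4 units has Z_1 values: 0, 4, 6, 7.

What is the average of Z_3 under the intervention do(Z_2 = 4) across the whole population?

Under do(Z_2=4), Z_2's equation is replaced by Z_2=4 for every unit. Per-unit Z_3: 16, 20, 22, 23. Mean = 20.25.

20.25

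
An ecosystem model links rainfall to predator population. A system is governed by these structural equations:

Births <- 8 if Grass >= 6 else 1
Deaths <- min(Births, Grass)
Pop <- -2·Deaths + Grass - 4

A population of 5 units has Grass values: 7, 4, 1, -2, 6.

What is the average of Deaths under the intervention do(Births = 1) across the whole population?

do(Births=1) breaks Births's dependence on Grass. With Births=1 fixed, Deaths across the units is 1, 1, 1, -2, 1, mean 0.4.

0.4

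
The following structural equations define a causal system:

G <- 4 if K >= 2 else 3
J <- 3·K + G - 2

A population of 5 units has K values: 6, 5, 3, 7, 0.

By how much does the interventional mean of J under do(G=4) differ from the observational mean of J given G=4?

-3.15

Under do(G=4), G's equation is replaced by G=4 for every unit. Per-unit J: 20, 17, 11, 23, 2. Mean = 14.6.
E[J|G=4] averages over only the 4 units with G=4 (K = 6, 5, 3, 7): J = 20, 17, 11, 23, mean 17.75.
Difference = 14.6 − 17.75 = -3.15.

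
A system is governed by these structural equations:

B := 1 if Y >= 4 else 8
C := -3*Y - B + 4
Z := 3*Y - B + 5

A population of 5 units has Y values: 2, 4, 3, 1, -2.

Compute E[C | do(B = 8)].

-8.8

Under do(B=8), B's equation is replaced by B=8 for every unit. Per-unit C: -10, -16, -13, -7, 2. Mean = -8.8.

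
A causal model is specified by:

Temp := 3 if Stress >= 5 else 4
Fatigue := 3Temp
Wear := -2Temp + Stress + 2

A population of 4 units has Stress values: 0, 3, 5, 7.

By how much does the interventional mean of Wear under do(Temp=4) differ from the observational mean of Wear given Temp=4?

Under do(Temp=4), Temp's equation is replaced by Temp=4 for every unit. Per-unit Wear: -6, -3, -1, 1. Mean = -2.25.
Conditioning on Temp=4 selects the 2 unit(s) with Stress ∈ {0, 3}. Their Wear values: -6, -3. Mean = -4.5.
Difference = -2.25 − (-4.5) = 2.25.

2.25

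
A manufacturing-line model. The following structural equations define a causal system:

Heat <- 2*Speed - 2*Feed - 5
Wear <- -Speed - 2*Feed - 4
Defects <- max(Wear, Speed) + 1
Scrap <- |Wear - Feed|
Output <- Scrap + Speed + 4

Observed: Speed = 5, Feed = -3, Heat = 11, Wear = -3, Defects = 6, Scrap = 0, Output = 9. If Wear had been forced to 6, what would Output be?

18

The intervention breaks the incoming arrows to Wear: Wear <- -Speed - 2*Feed - 4 no longer applies, and Wear = 6.
Scrap = |Wear - Feed|  [with Wear=6, Feed=-3]  = 9
Output = Scrap + Speed + 4  [with Scrap=9, Speed=5]  = 18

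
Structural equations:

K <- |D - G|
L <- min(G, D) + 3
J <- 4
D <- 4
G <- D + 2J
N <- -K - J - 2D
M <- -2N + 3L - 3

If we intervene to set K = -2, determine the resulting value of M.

38

The intervention breaks the incoming arrows to K: K <- |D - G| no longer applies, and K = -2.
G = D + 2J  [with D=4, J=4]  = 12
N = -K - J - 2D  [with K=-2, J=4, D=4]  = -10
L = min(G, D) + 3  [with G=12, D=4]  = 7
M = -2N + 3L - 3  [with N=-10, L=7]  = 38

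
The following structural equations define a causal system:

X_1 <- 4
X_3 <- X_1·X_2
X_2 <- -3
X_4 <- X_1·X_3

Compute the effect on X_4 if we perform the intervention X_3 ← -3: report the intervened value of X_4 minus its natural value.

The intervention breaks the incoming arrows to X_3: X_3 <- X_1·X_2 no longer applies, and X_3 = -3.
X_4 = X_1·X_3  [with X_1=4, X_3=-3]  = -12
Without intervention: X_3 = X_1·X_2  [with X_1=4, X_2=-3]  = -12; X_4 = X_1·X_3  [with X_1=4, X_3=-12]  = -48.
Change = -12 − (-48) = 36.

36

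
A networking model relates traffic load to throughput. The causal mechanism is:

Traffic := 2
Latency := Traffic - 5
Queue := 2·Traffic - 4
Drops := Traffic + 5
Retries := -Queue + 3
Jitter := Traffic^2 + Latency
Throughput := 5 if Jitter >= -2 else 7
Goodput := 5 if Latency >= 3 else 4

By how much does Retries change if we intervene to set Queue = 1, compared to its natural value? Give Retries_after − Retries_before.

do(Queue=1) replaces the equation Queue := 2·Traffic - 4 with the constant Queue = 1.
Retries = -Queue + 3  [with Queue=1]  = 2
Without intervention: Queue = 2·Traffic - 4  [with Traffic=2]  = 0; Retries = -Queue + 3  [with Queue=0]  = 3.
Change = 2 − 3 = -1.

-1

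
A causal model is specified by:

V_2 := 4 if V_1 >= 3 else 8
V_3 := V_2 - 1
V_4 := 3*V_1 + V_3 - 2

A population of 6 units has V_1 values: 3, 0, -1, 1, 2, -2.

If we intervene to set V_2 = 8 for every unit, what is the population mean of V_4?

6.5

do(V_2=8) breaks V_2's dependence on V_1. With V_2=8 fixed, V_4 across the units is 14, 5, 2, 8, 11, -1, mean 6.5.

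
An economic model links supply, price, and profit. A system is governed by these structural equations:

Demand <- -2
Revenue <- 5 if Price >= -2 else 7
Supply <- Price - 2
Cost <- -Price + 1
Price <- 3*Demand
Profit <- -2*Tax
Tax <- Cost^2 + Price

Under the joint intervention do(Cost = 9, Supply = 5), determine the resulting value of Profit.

The joint intervention fixes Cost = 9, Supply = 5, removing each variable's own equation.
Price = 3*Demand  [with Demand=-2]  = -6
Tax = Cost^2 + Price  [with Cost=9, Price=-6]  = 75
Profit = -2*Tax  [with Tax=75]  = -150

-150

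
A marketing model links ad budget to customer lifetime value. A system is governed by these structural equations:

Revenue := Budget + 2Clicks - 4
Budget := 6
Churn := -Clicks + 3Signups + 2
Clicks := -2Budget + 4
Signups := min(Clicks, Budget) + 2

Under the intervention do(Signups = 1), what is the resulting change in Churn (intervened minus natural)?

The intervention breaks the incoming arrows to Signups: Signups := min(Clicks, Budget) + 2 no longer applies, and Signups = 1.
Clicks = -2Budget + 4  [with Budget=6]  = -8
Churn = -Clicks + 3Signups + 2  [with Clicks=-8, Signups=1]  = 13
Without intervention: Clicks = -2Budget + 4  [with Budget=6]  = -8; Signups = min(Clicks, Budget) + 2  [with Clicks=-8, Budget=6]  = -6; Churn = -Clicks + 3Signups + 2  [with Clicks=-8, Signups=-6]  = -8.
Change = 13 − (-8) = 21.

21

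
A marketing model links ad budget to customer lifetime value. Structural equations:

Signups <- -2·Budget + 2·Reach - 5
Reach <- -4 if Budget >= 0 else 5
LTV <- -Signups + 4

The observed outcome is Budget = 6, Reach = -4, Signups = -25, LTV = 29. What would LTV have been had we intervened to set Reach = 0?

21

Under do(Reach=0), the mechanism Reach <- -4 if Budget >= 0 else 5 is discarded; Reach is fixed at 0.
Signups = -2·Budget + 2·Reach - 5  [with Budget=6, Reach=0]  = -17
LTV = -Signups + 4  [with Signups=-17]  = 21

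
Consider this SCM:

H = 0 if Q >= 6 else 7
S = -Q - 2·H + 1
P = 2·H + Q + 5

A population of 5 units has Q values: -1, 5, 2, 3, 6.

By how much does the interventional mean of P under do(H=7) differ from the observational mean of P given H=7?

0.75

Every unit gets H=7 under the intervention. P values become 18, 24, 21, 22, 25; E[P|do(H=7)] = 22.
Observing H=7 restricts to units where H's equation naturally yields 7: Q ∈ {-1, 5, 2, 3}. In that subpopulation P = 18, 24, 21, 22, mean 21.25.
Difference = 22 − 21.25 = 0.75.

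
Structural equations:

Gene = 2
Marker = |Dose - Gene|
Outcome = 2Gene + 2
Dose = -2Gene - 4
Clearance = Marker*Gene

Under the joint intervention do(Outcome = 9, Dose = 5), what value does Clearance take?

Setting Outcome = 9, Dose = 5 by intervention discards those variables' equations.
Marker = |Dose - Gene|  [with Dose=5, Gene=2]  = 3
Clearance = Marker*Gene  [with Marker=3, Gene=2]  = 6

6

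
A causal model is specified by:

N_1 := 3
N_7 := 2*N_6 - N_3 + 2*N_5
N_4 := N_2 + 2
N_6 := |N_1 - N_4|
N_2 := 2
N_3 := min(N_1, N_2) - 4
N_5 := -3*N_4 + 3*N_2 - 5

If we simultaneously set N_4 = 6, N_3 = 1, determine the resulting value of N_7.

The joint intervention fixes N_4 = 6, N_3 = 1, removing each variable's own equation.
N_5 = -3*N_4 + 3*N_2 - 5  [with N_4=6, N_2=2]  = -17
N_6 = |N_1 - N_4|  [with N_1=3, N_4=6]  = 3
N_7 = 2*N_6 - N_3 + 2*N_5  [with N_6=3, N_3=1, N_5=-17]  = -29

-29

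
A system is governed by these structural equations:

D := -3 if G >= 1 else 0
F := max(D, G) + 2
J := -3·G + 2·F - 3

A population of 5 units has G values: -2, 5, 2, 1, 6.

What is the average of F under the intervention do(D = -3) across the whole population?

4.4

Under do(D=-3), D's equation is replaced by D=-3 for every unit. Per-unit F: 0, 7, 4, 3, 8. Mean = 4.4.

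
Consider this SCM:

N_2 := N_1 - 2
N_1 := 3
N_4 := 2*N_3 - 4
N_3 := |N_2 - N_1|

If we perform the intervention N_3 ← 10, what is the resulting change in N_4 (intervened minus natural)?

The intervention breaks the incoming arrows to N_3: N_3 := |N_2 - N_1| no longer applies, and N_3 = 10.
N_4 = 2*N_3 - 4  [with N_3=10]  = 16
Without intervention: N_2 = N_1 - 2  [with N_1=3]  = 1; N_3 = |N_2 - N_1|  [with N_2=1, N_1=3]  = 2; N_4 = 2*N_3 - 4  [with N_3=2]  = 0.
Change = 16 − 0 = 16.

16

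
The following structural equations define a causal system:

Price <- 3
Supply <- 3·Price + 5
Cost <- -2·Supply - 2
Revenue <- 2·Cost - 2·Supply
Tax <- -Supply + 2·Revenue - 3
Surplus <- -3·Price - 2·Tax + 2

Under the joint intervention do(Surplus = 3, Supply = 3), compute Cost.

-8

The joint intervention fixes Surplus = 3, Supply = 3, removing each variable's own equation.
Cost = -2·Supply - 2  [with Supply=3]  = -8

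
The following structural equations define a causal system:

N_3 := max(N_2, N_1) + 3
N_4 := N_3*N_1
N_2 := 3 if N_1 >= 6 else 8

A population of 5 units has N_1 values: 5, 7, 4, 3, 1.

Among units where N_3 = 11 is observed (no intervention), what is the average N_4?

Conditioning on N_3=11 selects the 4 unit(s) with N_1 ∈ {5, 4, 3, 1}. Their N_4 values: 55, 44, 33, 11. Mean = 35.75.

35.75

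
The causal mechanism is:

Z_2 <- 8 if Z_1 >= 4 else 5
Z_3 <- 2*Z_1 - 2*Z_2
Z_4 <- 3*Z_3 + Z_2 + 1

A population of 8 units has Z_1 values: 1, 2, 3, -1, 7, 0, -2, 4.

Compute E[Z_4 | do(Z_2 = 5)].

-13.5

Every unit gets Z_2=5 under the intervention. Z_4 values become -18, -12, -6, -30, 18, -24, -36, 0; E[Z_4|do(Z_2=5)] = -13.5.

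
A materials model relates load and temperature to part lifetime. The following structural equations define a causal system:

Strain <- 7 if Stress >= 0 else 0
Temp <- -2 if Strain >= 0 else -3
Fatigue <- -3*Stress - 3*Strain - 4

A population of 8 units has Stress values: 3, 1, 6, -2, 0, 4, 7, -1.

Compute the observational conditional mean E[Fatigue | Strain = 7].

-35.5

Observing Strain=7 restricts to units where Strain's equation naturally yields 7: Stress ∈ {3, 1, 6, 0, 4, 7}. In that subpopulation Fatigue = -34, -28, -43, -25, -37, -46, mean -35.5.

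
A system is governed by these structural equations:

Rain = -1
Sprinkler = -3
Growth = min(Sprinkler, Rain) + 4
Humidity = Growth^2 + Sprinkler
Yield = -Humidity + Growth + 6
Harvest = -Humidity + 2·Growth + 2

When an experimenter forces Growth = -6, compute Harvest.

The intervention breaks the incoming arrows to Growth: Growth = min(Sprinkler, Rain) + 4 no longer applies, and Growth = -6.
Humidity = Growth^2 + Sprinkler  [with Growth=-6, Sprinkler=-3]  = 33
Harvest = -Humidity + 2·Growth + 2  [with Humidity=33, Growth=-6]  = -43

-43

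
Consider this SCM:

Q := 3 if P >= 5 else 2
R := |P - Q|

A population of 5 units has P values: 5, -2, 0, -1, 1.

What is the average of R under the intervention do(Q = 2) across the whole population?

do(Q=2) breaks Q's dependence on P. With Q=2 fixed, R across the units is 3, 4, 2, 3, 1, mean 2.6.

2.6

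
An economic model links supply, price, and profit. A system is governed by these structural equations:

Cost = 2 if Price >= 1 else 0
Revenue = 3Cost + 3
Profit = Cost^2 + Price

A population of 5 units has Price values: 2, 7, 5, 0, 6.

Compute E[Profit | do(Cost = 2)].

do(Cost=2) breaks Cost's dependence on Price. With Cost=2 fixed, Profit across the units is 6, 11, 9, 4, 10, mean 8.

8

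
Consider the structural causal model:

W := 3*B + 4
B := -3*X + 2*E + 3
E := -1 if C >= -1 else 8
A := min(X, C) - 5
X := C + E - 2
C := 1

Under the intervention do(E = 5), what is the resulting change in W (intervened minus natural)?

-18

Under do(E=5), the mechanism E := -1 if C >= -1 else 8 is discarded; E is fixed at 5.
X = C + E - 2  [with C=1, E=5]  = 4
B = -3*X + 2*E + 3  [with X=4, E=5]  = 1
W = 3*B + 4  [with B=1]  = 7
Without intervention: E = -1 if C >= -1 else 8  [with C=1]  = -1; X = C + E - 2  [with C=1, E=-1]  = -2; B = -3*X + 2*E + 3  [with X=-2, E=-1]  = 7; W = 3*B + 4  [with B=7]  = 25.
Change = 7 − 25 = -18.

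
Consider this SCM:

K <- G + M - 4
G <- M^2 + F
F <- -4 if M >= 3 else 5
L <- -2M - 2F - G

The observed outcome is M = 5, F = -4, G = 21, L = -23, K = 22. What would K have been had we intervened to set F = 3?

do(F=3) replaces the equation F <- -4 if M >= 3 else 5 with the constant F = 3.
G = M^2 + F  [with M=5, F=3]  = 28
K = G + M - 4  [with G=28, M=5]  = 29

29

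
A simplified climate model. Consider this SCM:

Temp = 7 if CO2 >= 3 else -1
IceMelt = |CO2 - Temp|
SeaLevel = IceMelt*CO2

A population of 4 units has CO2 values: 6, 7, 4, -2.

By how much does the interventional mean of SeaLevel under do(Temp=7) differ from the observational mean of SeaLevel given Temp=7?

The intervention sets Temp=7 in all 4 units regardless of CO2. Recomputing SeaLevel per unit gives 6, 0, 12, -18; average 0.
Conditioning on Temp=7 selects the 3 unit(s) with CO2 ∈ {6, 7, 4}. Their SeaLevel values: 6, 0, 12. Mean = 6.
Difference = 0 − 6 = -6.

-6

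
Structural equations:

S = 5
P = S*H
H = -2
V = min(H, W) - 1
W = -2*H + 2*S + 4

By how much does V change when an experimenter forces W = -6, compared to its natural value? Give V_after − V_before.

-4

do(W=-6) replaces the equation W = -2*H + 2*S + 4 with the constant W = -6.
V = min(H, W) - 1  [with H=-2, W=-6]  = -7
Without intervention: W = -2*H + 2*S + 4  [with H=-2, S=5]  = 18; V = min(H, W) - 1  [with H=-2, W=18]  = -3.
Change = -7 − (-3) = -4.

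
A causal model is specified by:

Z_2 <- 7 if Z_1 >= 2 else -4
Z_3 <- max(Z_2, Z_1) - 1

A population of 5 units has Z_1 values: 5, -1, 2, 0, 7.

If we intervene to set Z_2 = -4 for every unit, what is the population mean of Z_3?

1.6

The intervention sets Z_2=-4 in all 5 units regardless of Z_1. Recomputing Z_3 per unit gives 4, -2, 1, -1, 6; average 1.6.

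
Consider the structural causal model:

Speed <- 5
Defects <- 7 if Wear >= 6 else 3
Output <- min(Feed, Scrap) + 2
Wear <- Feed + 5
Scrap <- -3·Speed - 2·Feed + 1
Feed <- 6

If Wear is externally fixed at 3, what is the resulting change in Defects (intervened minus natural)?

-4

The intervention breaks the incoming arrows to Wear: Wear <- Feed + 5 no longer applies, and Wear = 3.
Defects = 7 if Wear >= 6 else 3  [with Wear=3]  = 3
Without intervention: Wear = Feed + 5  [with Feed=6]  = 11; Defects = 7 if Wear >= 6 else 3  [with Wear=11]  = 7.
Change = 3 − 7 = -4.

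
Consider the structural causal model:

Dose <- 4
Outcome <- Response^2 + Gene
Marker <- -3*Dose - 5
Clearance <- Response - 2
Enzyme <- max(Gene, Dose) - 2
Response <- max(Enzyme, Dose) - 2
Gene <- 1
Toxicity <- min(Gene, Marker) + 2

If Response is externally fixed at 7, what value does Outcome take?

50

do(Response=7) replaces the equation Response <- max(Enzyme, Dose) - 2 with the constant Response = 7.
Outcome = Response^2 + Gene  [with Response=7, Gene=1]  = 50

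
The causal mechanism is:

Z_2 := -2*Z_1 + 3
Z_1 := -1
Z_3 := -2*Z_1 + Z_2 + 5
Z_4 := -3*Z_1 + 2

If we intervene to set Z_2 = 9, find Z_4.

Under do(Z_2=9), the mechanism Z_2 := -2*Z_1 + 3 is discarded; Z_2 is fixed at 9.
Since Z_4 is not a descendant of the intervened variable, it is unaffected.
Z_4 = -3*Z_1 + 2  [with Z_1=-1]  = 5

5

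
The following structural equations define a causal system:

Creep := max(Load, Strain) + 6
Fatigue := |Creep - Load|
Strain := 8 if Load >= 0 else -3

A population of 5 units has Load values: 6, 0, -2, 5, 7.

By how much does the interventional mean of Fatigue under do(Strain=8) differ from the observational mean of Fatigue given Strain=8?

1.3

Under do(Strain=8), Strain's equation is replaced by Strain=8 for every unit. Per-unit Fatigue: 8, 14, 16, 9, 7. Mean = 10.8.
Conditioning on Strain=8 selects the 4 unit(s) with Load ∈ {6, 0, 5, 7}. Their Fatigue values: 8, 14, 9, 7. Mean = 9.5.
Difference = 10.8 − 9.5 = 1.3.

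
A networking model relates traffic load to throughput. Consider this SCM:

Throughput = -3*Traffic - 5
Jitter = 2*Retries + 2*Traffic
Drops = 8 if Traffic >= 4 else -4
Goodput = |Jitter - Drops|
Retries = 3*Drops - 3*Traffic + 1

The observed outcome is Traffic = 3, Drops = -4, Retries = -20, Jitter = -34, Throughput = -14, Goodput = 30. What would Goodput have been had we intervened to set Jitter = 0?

Under do(Jitter=0), the mechanism Jitter = 2*Retries + 2*Traffic is discarded; Jitter is fixed at 0.
Drops = 8 if Traffic >= 4 else -4  [with Traffic=3]  = -4
Goodput = |Jitter - Drops|  [with Jitter=0, Drops=-4]  = 4

4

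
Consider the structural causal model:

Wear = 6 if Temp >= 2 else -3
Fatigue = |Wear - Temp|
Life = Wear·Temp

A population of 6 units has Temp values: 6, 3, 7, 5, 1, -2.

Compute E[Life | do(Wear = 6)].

Every unit gets Wear=6 under the intervention. Life values become 36, 18, 42, 30, 6, -12; E[Life|do(Wear=6)] = 20.

20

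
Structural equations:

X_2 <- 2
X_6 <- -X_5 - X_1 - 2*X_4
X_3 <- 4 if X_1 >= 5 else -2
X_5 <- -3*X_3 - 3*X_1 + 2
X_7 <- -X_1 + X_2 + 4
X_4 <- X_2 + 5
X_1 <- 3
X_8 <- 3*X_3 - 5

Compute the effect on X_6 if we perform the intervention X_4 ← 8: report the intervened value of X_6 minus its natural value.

-2

Under do(X_4=8), the mechanism X_4 <- X_2 + 5 is discarded; X_4 is fixed at 8.
X_3 = 4 if X_1 >= 5 else -2  [with X_1=3]  = -2
X_5 = -3*X_3 - 3*X_1 + 2  [with X_3=-2, X_1=3]  = -1
X_6 = -X_5 - X_1 - 2*X_4  [with X_5=-1, X_1=3, X_4=8]  = -18
Without intervention: X_3 = 4 if X_1 >= 5 else -2  [with X_1=3]  = -2; X_4 = X_2 + 5  [with X_2=2]  = 7; X_5 = -3*X_3 - 3*X_1 + 2  [with X_3=-2, X_1=3]  = -1; X_6 = -X_5 - X_1 - 2*X_4  [with X_5=-1, X_1=3, X_4=7]  = -16.
Change = -18 − (-16) = -2.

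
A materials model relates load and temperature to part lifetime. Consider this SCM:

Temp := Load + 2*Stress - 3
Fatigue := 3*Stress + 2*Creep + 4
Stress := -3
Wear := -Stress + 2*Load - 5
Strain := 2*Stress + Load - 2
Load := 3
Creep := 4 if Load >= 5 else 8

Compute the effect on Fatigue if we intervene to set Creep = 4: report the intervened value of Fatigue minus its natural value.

Under do(Creep=4), the mechanism Creep := 4 if Load >= 5 else 8 is discarded; Creep is fixed at 4.
Fatigue = 3*Stress + 2*Creep + 4  [with Stress=-3, Creep=4]  = 3
Without intervention: Creep = 4 if Load >= 5 else 8  [with Load=3]  = 8; Fatigue = 3*Stress + 2*Creep + 4  [with Stress=-3, Creep=8]  = 11.
Change = 3 − 11 = -8.

-8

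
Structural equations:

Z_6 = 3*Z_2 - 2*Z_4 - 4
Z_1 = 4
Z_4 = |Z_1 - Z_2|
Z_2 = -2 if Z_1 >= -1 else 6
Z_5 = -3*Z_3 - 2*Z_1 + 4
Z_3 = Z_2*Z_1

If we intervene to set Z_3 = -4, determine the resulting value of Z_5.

do(Z_3=-4) replaces the equation Z_3 = Z_2*Z_1 with the constant Z_3 = -4.
Z_5 = -3*Z_3 - 2*Z_1 + 4  [with Z_3=-4, Z_1=4]  = 8

8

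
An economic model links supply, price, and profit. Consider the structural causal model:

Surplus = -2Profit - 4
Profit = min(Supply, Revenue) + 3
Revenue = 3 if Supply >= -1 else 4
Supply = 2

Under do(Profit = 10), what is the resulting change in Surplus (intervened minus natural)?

-10

The intervention breaks the incoming arrows to Profit: Profit = min(Supply, Revenue) + 3 no longer applies, and Profit = 10.
Surplus = -2Profit - 4  [with Profit=10]  = -24
Without intervention: Revenue = 3 if Supply >= -1 else 4  [with Supply=2]  = 3; Profit = min(Supply, Revenue) + 3  [with Supply=2, Revenue=3]  = 5; Surplus = -2Profit - 4  [with Profit=5]  = -14.
Change = -24 − (-14) = -10.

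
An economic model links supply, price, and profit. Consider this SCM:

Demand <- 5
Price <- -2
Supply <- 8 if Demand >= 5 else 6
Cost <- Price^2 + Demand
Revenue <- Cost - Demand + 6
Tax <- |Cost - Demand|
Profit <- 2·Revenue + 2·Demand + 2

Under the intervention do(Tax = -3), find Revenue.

10

do(Tax=-3) replaces the equation Tax <- |Cost - Demand| with the constant Tax = -3.
Since Revenue is not a descendant of the intervened variable, it is unaffected.
Cost = Price^2 + Demand  [with Price=-2, Demand=5]  = 9
Revenue = Cost - Demand + 6  [with Cost=9, Demand=5]  = 10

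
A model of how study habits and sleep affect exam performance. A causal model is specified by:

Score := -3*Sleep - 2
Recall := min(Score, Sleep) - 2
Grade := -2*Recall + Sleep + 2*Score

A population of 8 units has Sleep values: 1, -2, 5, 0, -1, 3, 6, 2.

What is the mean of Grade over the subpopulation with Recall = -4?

Conditioning on Recall=-4 selects the 2 unit(s) with Sleep ∈ {-2, 0}. Their Grade values: 14, 4. Mean = 9.

9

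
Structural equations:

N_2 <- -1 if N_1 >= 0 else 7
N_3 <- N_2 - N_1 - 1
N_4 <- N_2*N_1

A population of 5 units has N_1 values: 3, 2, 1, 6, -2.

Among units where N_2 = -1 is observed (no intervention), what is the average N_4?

E[N_4|N_2=-1] averages over only the 4 units with N_2=-1 (N_1 = 3, 2, 1, 6): N_4 = -3, -2, -1, -6, mean -3.

-3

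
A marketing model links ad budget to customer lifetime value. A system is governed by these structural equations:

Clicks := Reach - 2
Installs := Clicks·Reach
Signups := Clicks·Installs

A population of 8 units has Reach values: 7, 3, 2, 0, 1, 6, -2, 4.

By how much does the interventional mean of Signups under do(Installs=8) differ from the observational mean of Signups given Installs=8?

13

The intervention sets Installs=8 in all 8 units regardless of Reach. Recomputing Signups per unit gives 40, 8, 0, -16, -8, 32, -32, 16; average 5.
Observing Installs=8 restricts to units where Installs's equation naturally yields 8: Reach ∈ {-2, 4}. In that subpopulation Signups = -32, 16, mean -8.
Difference = 5 − (-8) = 13.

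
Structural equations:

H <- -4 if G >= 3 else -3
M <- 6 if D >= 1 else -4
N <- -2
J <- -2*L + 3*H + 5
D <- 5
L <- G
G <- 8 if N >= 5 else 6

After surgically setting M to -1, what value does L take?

Under do(M=-1), the mechanism M <- 6 if D >= 1 else -4 is discarded; M is fixed at -1.
Since L is not a descendant of the intervened variable, it is unaffected.
G = 8 if N >= 5 else 6  [with N=-2]  = 6
L = G  [with G=6]  = 6

6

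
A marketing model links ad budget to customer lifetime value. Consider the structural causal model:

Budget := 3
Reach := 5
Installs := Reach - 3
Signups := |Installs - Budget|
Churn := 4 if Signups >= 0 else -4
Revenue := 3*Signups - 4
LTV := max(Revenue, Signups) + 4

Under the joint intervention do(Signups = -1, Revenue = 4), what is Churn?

Setting Signups = -1, Revenue = 4 by intervention discards those variables' equations.
Churn = 4 if Signups >= 0 else -4  [with Signups=-1]  = -4

-4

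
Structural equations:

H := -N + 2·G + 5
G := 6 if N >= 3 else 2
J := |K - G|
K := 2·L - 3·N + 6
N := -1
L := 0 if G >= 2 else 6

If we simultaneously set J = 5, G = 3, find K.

9

Under do(J = 5, G = 3), each intervened variable's structural equation is replaced by its fixed value.
L = 0 if G >= 2 else 6  [with G=3]  = 0
K = 2·L - 3·N + 6  [with L=0, N=-1]  = 9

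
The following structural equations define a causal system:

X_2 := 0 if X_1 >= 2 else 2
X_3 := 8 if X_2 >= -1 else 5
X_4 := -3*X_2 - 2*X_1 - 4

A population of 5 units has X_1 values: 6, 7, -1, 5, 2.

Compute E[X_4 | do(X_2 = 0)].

-11.6

do(X_2=0) breaks X_2's dependence on X_1. With X_2=0 fixed, X_4 across the units is -16, -18, -2, -14, -8, mean -11.6.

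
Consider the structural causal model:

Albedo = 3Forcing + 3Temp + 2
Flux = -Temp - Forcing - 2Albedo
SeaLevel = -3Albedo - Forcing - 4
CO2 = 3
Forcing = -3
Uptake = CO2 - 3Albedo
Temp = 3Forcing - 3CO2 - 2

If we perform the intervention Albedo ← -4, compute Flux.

Under do(Albedo=-4), the mechanism Albedo = 3Forcing + 3Temp + 2 is discarded; Albedo is fixed at -4.
Temp = 3Forcing - 3CO2 - 2  [with Forcing=-3, CO2=3]  = -20
Flux = -Temp - Forcing - 2Albedo  [with Temp=-20, Forcing=-3, Albedo=-4]  = 31

31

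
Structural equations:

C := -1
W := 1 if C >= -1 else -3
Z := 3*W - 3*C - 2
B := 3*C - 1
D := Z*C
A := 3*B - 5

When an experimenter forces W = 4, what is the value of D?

-13

do(W=4) replaces the equation W := 1 if C >= -1 else -3 with the constant W = 4.
Z = 3*W - 3*C - 2  [with W=4, C=-1]  = 13
D = Z*C  [with Z=13, C=-1]  = -13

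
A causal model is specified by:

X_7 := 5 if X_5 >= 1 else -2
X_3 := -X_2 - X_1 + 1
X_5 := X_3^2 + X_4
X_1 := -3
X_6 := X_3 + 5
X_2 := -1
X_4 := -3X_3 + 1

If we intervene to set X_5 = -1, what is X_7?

Under do(X_5=-1), the mechanism X_5 := X_3^2 + X_4 is discarded; X_5 is fixed at -1.
X_7 = 5 if X_5 >= 1 else -2  [with X_5=-1]  = -2

-2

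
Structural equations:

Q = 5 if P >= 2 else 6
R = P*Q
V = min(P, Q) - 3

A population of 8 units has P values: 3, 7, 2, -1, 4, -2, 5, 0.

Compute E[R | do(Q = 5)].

11.25

Every unit gets Q=5 under the intervention. R values become 15, 35, 10, -5, 20, -10, 25, 0; E[R|do(Q=5)] = 11.25.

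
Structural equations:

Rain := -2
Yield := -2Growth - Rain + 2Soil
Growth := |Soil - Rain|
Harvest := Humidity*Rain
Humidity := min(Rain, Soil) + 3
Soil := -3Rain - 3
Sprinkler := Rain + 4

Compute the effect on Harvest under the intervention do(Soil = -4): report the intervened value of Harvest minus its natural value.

4

The intervention breaks the incoming arrows to Soil: Soil := -3Rain - 3 no longer applies, and Soil = -4.
Humidity = min(Rain, Soil) + 3  [with Rain=-2, Soil=-4]  = -1
Harvest = Humidity*Rain  [with Humidity=-1, Rain=-2]  = 2
Without intervention: Soil = -3Rain - 3  [with Rain=-2]  = 3; Humidity = min(Rain, Soil) + 3  [with Rain=-2, Soil=3]  = 1; Harvest = Humidity*Rain  [with Humidity=1, Rain=-2]  = -2.
Change = 2 − (-2) = 4.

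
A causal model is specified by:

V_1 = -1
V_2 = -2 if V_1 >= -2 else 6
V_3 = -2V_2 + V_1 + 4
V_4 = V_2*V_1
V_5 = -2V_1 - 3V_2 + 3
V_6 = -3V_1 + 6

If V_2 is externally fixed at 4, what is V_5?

-7

do(V_2=4) replaces the equation V_2 = -2 if V_1 >= -2 else 6 with the constant V_2 = 4.
V_5 = -2V_1 - 3V_2 + 3  [with V_1=-1, V_2=4]  = -7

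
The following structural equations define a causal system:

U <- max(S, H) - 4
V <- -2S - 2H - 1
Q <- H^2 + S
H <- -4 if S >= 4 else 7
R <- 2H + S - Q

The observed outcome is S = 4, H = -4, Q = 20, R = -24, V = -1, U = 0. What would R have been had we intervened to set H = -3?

Under do(H=-3), the mechanism H <- -4 if S >= 4 else 7 is discarded; H is fixed at -3.
Q = H^2 + S  [with H=-3, S=4]  = 13
R = 2H + S - Q  [with H=-3, S=4, Q=13]  = -15

-15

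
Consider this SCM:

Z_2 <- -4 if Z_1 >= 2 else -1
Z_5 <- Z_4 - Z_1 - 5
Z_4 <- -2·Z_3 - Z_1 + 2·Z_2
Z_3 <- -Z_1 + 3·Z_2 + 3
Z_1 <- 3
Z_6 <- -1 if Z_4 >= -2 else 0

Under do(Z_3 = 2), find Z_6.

0

The intervention breaks the incoming arrows to Z_3: Z_3 <- -Z_1 + 3·Z_2 + 3 no longer applies, and Z_3 = 2.
Z_2 = -4 if Z_1 >= 2 else -1  [with Z_1=3]  = -4
Z_4 = -2·Z_3 - Z_1 + 2·Z_2  [with Z_3=2, Z_1=3, Z_2=-4]  = -15
Z_6 = -1 if Z_4 >= -2 else 0  [with Z_4=-15]  = 0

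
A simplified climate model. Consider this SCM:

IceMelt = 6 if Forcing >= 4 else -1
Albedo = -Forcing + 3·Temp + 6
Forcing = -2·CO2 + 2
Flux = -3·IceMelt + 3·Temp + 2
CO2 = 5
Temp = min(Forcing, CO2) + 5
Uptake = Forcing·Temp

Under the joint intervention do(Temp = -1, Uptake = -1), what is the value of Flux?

2

Under do(Temp = -1, Uptake = -1), each intervened variable's structural equation is replaced by its fixed value.
Forcing = -2·CO2 + 2  [with CO2=5]  = -8
IceMelt = 6 if Forcing >= 4 else -1  [with Forcing=-8]  = -1
Flux = -3·IceMelt + 3·Temp + 2  [with IceMelt=-1, Temp=-1]  = 2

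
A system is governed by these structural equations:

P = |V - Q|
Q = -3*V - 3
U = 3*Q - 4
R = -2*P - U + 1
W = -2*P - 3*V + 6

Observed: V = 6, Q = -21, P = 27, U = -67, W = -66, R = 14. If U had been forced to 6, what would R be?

Under do(U=6), the mechanism U = 3*Q - 4 is discarded; U is fixed at 6.
Q = -3*V - 3  [with V=6]  = -21
P = |V - Q|  [with V=6, Q=-21]  = 27
R = -2*P - U + 1  [with P=27, U=6]  = -59

-59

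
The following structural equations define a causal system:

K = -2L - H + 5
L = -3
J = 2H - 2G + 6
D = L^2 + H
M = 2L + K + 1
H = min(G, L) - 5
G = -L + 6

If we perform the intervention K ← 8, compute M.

Under do(K=8), the mechanism K = -2L - H + 5 is discarded; K is fixed at 8.
M = 2L + K + 1  [with L=-3, K=8]  = 3

3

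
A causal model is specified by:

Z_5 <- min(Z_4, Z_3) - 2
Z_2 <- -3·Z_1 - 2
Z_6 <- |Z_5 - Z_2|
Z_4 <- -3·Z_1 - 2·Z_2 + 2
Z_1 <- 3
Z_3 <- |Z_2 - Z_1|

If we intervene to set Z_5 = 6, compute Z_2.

Under do(Z_5=6), the mechanism Z_5 <- min(Z_4, Z_3) - 2 is discarded; Z_5 is fixed at 6.
No directed path runs from Z_5 to Z_2, so Z_2 keeps its natural value.
Z_2 = -3·Z_1 - 2  [with Z_1=3]  = -11

-11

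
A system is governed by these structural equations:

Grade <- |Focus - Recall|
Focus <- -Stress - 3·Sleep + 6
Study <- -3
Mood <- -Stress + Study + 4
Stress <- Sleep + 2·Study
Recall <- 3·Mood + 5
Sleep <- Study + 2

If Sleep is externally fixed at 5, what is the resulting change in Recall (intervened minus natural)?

Under do(Sleep=5), the mechanism Sleep <- Study + 2 is discarded; Sleep is fixed at 5.
Stress = Sleep + 2·Study  [with Sleep=5, Study=-3]  = -1
Mood = -Stress + Study + 4  [with Stress=-1, Study=-3]  = 2
Recall = 3·Mood + 5  [with Mood=2]  = 11
Without intervention: Sleep = Study + 2  [with Study=-3]  = -1; Stress = Sleep + 2·Study  [with Sleep=-1, Study=-3]  = -7; Mood = -Stress + Study + 4  [with Stress=-7, Study=-3]  = 8; Recall = 3·Mood + 5  [with Mood=8]  = 29.
Change = 11 − 29 = -18.

-18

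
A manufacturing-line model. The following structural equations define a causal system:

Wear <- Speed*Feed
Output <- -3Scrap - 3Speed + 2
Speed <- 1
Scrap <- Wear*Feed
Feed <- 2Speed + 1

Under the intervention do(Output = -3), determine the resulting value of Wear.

3

do(Output=-3) replaces the equation Output <- -3Scrap - 3Speed + 2 with the constant Output = -3.
Wear is not downstream of the intervention, so its value is determined by the original equations.
Feed = 2Speed + 1  [with Speed=1]  = 3
Wear = Speed*Feed  [with Speed=1, Feed=3]  = 3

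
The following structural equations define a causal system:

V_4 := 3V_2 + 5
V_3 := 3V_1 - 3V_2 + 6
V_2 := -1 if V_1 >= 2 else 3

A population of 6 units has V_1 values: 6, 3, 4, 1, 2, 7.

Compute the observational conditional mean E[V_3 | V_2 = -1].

22.2

E[V_3|V_2=-1] averages over only the 5 units with V_2=-1 (V_1 = 6, 3, 4, 2, 7): V_3 = 27, 18, 21, 15, 30, mean 22.2.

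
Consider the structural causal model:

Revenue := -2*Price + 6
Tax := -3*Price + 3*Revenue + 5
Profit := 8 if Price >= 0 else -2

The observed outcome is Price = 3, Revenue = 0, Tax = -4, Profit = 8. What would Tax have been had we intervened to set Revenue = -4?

-16

The intervention breaks the incoming arrows to Revenue: Revenue := -2*Price + 6 no longer applies, and Revenue = -4.
Tax = -3*Price + 3*Revenue + 5  [with Price=3, Revenue=-4]  = -16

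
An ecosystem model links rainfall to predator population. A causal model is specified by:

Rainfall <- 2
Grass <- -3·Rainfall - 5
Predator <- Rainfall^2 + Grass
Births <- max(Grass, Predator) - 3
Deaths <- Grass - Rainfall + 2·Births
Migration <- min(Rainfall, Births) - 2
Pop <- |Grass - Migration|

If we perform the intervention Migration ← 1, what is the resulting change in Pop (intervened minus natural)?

Intervening sets Migration = 1 and removes its equation (Migration <- min(Rainfall, Births) - 2).
Grass = -3·Rainfall - 5  [with Rainfall=2]  = -11
Pop = |Grass - Migration|  [with Grass=-11, Migration=1]  = 12
Without intervention: Grass = -3·Rainfall - 5  [with Rainfall=2]  = -11; Predator = Rainfall^2 + Grass  [with Rainfall=2, Grass=-11]  = -7; Births = max(Grass, Predator) - 3  [with Grass=-11, Predator=-7]  = -10; Migration = min(Rainfall, Births) - 2  [with Rainfall=2, Births=-10]  = -12; Pop = |Grass - Migration|  [with Grass=-11, Migration=-12]  = 1.
Change = 12 − 1 = 11.

11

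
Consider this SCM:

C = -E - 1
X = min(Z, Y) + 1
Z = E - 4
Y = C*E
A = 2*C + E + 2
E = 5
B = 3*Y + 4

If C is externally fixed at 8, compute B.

124

The intervention breaks the incoming arrows to C: C = -E - 1 no longer applies, and C = 8.
Y = C*E  [with C=8, E=5]  = 40
B = 3*Y + 4  [with Y=40]  = 124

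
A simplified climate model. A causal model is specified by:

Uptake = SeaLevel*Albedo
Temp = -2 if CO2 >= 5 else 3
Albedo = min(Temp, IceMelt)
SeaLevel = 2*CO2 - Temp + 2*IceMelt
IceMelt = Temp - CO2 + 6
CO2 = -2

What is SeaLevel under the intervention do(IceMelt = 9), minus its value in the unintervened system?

-4

do(IceMelt=9) replaces the equation IceMelt = Temp - CO2 + 6 with the constant IceMelt = 9.
Temp = -2 if CO2 >= 5 else 3  [with CO2=-2]  = 3
SeaLevel = 2*CO2 - Temp + 2*IceMelt  [with CO2=-2, Temp=3, IceMelt=9]  = 11
Without intervention: Temp = -2 if CO2 >= 5 else 3  [with CO2=-2]  = 3; IceMelt = Temp - CO2 + 6  [with Temp=3, CO2=-2]  = 11; SeaLevel = 2*CO2 - Temp + 2*IceMelt  [with CO2=-2, Temp=3, IceMelt=11]  = 15.
Change = 11 − 15 = -4.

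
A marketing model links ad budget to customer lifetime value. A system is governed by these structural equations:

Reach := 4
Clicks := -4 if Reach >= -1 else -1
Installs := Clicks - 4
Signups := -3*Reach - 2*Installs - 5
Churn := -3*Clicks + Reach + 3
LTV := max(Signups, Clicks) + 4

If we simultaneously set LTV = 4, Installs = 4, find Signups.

Under do(LTV = 4, Installs = 4), each intervened variable's structural equation is replaced by its fixed value.
Signups = -3*Reach - 2*Installs - 5  [with Reach=4, Installs=4]  = -25

-25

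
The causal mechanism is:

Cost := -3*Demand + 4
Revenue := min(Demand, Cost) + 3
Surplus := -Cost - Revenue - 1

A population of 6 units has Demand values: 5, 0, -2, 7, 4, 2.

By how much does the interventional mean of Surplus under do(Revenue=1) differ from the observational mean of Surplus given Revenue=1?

Every unit gets Revenue=1 under the intervention. Surplus values become 9, -6, -12, 15, 6, 0; E[Surplus|do(Revenue=1)] = 2.
Conditioning on Revenue=1 selects the 2 unit(s) with Demand ∈ {-2, 2}. Their Surplus values: -12, 0. Mean = -6.
Difference = 2 − (-6) = 8.

8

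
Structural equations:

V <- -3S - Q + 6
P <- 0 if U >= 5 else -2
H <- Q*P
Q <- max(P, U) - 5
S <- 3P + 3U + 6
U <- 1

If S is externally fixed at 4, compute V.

The intervention breaks the incoming arrows to S: S <- 3P + 3U + 6 no longer applies, and S = 4.
P = 0 if U >= 5 else -2  [with U=1]  = -2
Q = max(P, U) - 5  [with P=-2, U=1]  = -4
V = -3S - Q + 6  [with S=4, Q=-4]  = -2

-2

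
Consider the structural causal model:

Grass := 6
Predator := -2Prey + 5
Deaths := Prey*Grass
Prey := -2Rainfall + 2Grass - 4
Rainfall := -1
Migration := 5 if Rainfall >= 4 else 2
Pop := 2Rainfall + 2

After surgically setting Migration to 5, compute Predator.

do(Migration=5) replaces the equation Migration := 5 if Rainfall >= 4 else 2 with the constant Migration = 5.
No directed path runs from Migration to Predator, so Predator keeps its natural value.
Prey = -2Rainfall + 2Grass - 4  [with Rainfall=-1, Grass=6]  = 10
Predator = -2Prey + 5  [with Prey=10]  = -15

-15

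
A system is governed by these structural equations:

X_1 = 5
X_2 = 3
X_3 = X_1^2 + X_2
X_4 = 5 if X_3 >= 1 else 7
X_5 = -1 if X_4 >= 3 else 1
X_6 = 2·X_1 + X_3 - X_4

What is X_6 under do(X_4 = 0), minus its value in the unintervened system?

5

Under do(X_4=0), the mechanism X_4 = 5 if X_3 >= 1 else 7 is discarded; X_4 is fixed at 0.
X_3 = X_1^2 + X_2  [with X_1=5, X_2=3]  = 28
X_6 = 2·X_1 + X_3 - X_4  [with X_1=5, X_3=28, X_4=0]  = 38
Without intervention: X_3 = X_1^2 + X_2  [with X_1=5, X_2=3]  = 28; X_4 = 5 if X_3 >= 1 else 7  [with X_3=28]  = 5; X_6 = 2·X_1 + X_3 - X_4  [with X_1=5, X_3=28, X_4=5]  = 33.
Change = 38 − 33 = 5.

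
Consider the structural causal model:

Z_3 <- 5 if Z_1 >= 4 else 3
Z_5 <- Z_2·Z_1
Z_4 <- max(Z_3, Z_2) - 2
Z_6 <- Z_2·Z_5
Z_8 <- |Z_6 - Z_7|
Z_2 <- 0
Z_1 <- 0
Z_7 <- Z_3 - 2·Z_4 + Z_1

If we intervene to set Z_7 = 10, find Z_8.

10

do(Z_7=10) replaces the equation Z_7 <- Z_3 - 2·Z_4 + Z_1 with the constant Z_7 = 10.
Z_5 = Z_2·Z_1  [with Z_2=0, Z_1=0]  = 0
Z_6 = Z_2·Z_5  [with Z_2=0, Z_5=0]  = 0
Z_8 = |Z_6 - Z_7|  [with Z_6=0, Z_7=10]  = 10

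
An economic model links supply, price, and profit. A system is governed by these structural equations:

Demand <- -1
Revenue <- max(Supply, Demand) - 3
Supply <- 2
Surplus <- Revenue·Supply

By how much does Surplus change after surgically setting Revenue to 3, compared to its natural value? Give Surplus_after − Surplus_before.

The intervention breaks the incoming arrows to Revenue: Revenue <- max(Supply, Demand) - 3 no longer applies, and Revenue = 3.
Surplus = Revenue·Supply  [with Revenue=3, Supply=2]  = 6
Without intervention: Revenue = max(Supply, Demand) - 3  [with Supply=2, Demand=-1]  = -1; Surplus = Revenue·Supply  [with Revenue=-1, Supply=2]  = -2.
Change = 6 − (-2) = 8.

8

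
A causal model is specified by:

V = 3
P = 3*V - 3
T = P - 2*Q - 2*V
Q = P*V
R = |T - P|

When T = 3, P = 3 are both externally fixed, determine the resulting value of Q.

9

Setting T = 3, P = 3 by intervention discards those variables' equations.
Q = P*V  [with P=3, V=3]  = 9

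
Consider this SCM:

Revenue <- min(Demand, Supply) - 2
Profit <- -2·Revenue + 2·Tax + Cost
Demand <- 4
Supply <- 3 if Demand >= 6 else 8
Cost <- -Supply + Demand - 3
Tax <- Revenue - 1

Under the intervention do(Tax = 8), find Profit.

The intervention breaks the incoming arrows to Tax: Tax <- Revenue - 1 no longer applies, and Tax = 8.
Supply = 3 if Demand >= 6 else 8  [with Demand=4]  = 8
Cost = -Supply + Demand - 3  [with Supply=8, Demand=4]  = -7
Revenue = min(Demand, Supply) - 2  [with Demand=4, Supply=8]  = 2
Profit = -2·Revenue + 2·Tax + Cost  [with Revenue=2, Tax=8, Cost=-7]  = 5

5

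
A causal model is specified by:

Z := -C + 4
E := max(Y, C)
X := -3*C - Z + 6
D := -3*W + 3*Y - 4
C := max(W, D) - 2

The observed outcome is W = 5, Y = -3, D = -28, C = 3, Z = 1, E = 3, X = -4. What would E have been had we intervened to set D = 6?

4

The intervention breaks the incoming arrows to D: D := -3*W + 3*Y - 4 no longer applies, and D = 6.
C = max(W, D) - 2  [with W=5, D=6]  = 4
E = max(Y, C)  [with Y=-3, C=4]  = 4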